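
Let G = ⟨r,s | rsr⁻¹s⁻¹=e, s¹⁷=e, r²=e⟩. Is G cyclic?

|G| = 34. The element rs has order 34 (its powers give 34 distinct elements), so ⟨rs⟩ = G and G is cyclic.

Answer: Yes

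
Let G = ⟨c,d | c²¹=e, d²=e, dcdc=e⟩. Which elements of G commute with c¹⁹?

⟨c¹⁹⟩ ⊆ C_G(c¹⁹) since powers of c¹⁹ commute with c¹⁹; so |C_G(c¹⁹)| ≥ |⟨c¹⁹⟩| = 21.
By orbit–stabilizer, |C_G(c¹⁹)| = |G| / |conj. class of c¹⁹| = 42 / 2 = 21.
The 21 elements commuting with c¹⁹ are {e, c, c², c³, c⁴, c⁵, c⁶, c⁷, c⁸, c⁹, c¹⁰, c¹¹, c¹², c¹³, c¹⁴, c¹⁵, c¹⁶, c¹⁷, c¹⁸, c¹⁹, c²⁰}.

Answer: {e, c, c², c³, c⁴, c⁵, c⁶, c⁷, c⁸, c⁹, c¹⁰, c¹¹, c¹², c¹³, c¹⁴, c¹⁵, c¹⁶, c¹⁷, c¹⁸, c¹⁹, c²⁰}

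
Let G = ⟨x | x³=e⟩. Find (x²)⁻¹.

The order of (x²) is 3 (smallest k with (x²)ᵏ = e), so (x²)⁻¹ = (x²)² = x.
Check: (x²) · x → (x²) · x = e, giving e as required.

Answer: x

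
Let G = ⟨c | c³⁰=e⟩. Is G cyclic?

|G| = 30. The element c has order 30 (its powers give 30 distinct elements), so ⟨c⟩ = G and G is cyclic.

Answer: Yes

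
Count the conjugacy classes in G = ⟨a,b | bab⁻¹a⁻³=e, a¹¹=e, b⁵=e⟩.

The conjugacy classes (representative and size) are:
  [e] (size 1), [a³] (size 5), [a⁶] (size 5), [a⁷b] (size 11), [a⁹b²] (size 11), [a⁷b³] (size 11), [a⁷b⁴] (size 11).
Class equation: 1 + 5 + 5 + 11 + 11 + 11 + 11 = 55 = |G|. So G has 7 conjugacy classes.

Answer: 7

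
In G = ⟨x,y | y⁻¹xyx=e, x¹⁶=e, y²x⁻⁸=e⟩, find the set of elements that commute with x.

⟨x⟩ ⊆ C_G(x) since powers of x commute with x; so |C_G(x)| ≥ |⟨x⟩| = 16.
By orbit–stabilizer, |C_G(x)| = |G| / |conj. class of x| = 32 / 2 = 16.
The 16 elements commuting with x are {e, x, x², x³, x⁴, x⁵, x⁶, x⁷, x⁸, x⁹, x¹⁰, x¹¹, x¹², x¹³, x¹⁴, x¹⁵}.

Answer: {e, x, x², x³, x⁴, x⁵, x⁶, x⁷, x⁸, x⁹, x¹⁰, x¹¹, x¹², x¹³, x¹⁴, x¹⁵}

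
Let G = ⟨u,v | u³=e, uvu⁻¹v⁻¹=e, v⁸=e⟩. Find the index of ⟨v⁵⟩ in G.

First find ord(v⁵) by computing successive powers:
  (v⁵)¹ = v⁵, (v⁵)² = v², (v⁵)³ = v⁷, (v⁵)⁴ = v⁴, (v⁵)⁵ = v, (v⁵)⁶ = v⁶, (v⁵)⁷ = v³, (v⁵)⁸ = e.
So |⟨v⁵⟩| = ord(v⁵) = 8. With |G| = 24, by Lagrange [G : ⟨v⁵⟩] = 24/8 = 3.

Answer: 3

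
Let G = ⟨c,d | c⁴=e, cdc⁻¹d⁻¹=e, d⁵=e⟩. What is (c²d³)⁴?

Compute successive powers of (c²d³), reducing at each step:
  (c²d³)²: (c²d³) · c² = d³;   (d³) · d³ = d
  (c²d³)³: d · c² = c²d;   (c²d) · d³ = c²d⁴
  (c²d³)⁴: (c²d⁴) · c² = d⁴;   (d⁴) · d³ = d²

Answer: d²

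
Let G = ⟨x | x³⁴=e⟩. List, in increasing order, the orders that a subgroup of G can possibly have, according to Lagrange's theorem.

|G| = 34 = 2 · 17. By Lagrange's theorem the order of any subgroup divides 34; the divisors of 34 are 1, 2, 17, 34.

Answer: 1, 2, 17, 34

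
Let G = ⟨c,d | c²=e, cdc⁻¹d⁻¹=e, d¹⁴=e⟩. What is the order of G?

Enumerate words in the generators, reducing via the relations: the distinct elements are
  {c, d, e, cd, d², d³, d⁴, d⁵, d⁶, d⁷, d⁸, d⁹, cd², cd³, cd⁴, cd⁵, cd⁶, cd⁷, cd⁸, cd⁹, d¹², d¹³, d¹¹, d¹⁰, cd¹², cd¹³, cd¹¹, cd¹⁰}.
No further products give new elements, so |G| = 28.

Answer: 28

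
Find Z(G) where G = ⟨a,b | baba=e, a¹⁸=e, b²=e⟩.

An element z ∈ Z(G) iff z commutes with every generator.
For example a⁹ is central: (a⁹)·a = a¹⁰ = a·(a⁹); (a⁹)·b = a⁹b = b·(a⁹).
Whereas a ∉ Z(G) since a·b = ab ≠ a¹⁷b = b·a.
Checking each of the 36 elements this way gives Z(G) = {e, a⁹}, of order 2.

Answer: {e, a⁹}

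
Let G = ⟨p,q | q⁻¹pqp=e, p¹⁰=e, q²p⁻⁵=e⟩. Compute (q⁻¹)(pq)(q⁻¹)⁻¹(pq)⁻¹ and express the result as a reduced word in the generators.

[(q⁻¹), (pq)] = (q⁻¹)·(pq)·(q⁻¹)⁻¹·(pq)⁻¹.
  (q⁻¹) · (pq) = p⁹
  (p⁹) · q = p⁴q⁻¹
  (p⁴q⁻¹) · (pq⁻¹) = p⁸

Answer: p⁸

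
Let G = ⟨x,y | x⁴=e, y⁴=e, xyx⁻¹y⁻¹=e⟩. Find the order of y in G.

Compute successive powers until reaching e:
  y¹ = y, y² = y², y³ = y³, y⁴ = e.
The smallest positive k with yᵏ = e is 4.

Answer: 4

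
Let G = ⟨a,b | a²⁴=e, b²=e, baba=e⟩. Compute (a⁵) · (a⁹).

Compute (a⁵) · (a⁹) by multiplying left to right and reducing via the relations at each step:
  (a⁵) · a⁹ = a¹⁴

Answer: a¹⁴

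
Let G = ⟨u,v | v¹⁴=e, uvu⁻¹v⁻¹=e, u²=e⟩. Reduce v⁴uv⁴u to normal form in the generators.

Multiply left to right, reducing at each step:
  (v⁴) · u = uv⁴
  (uv⁴) · v⁴ = uv⁸
  (uv⁸) · u = v⁸

Answer: v⁸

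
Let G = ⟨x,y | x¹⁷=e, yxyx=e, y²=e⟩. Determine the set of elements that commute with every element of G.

An element z ∈ Z(G) iff z commutes with every generator.
For example e is central: e·x = x = x·e; e·y = y = y·e.
Whereas x ∉ Z(G) since x·y = xy ≠ x¹⁶y = y·x.
Checking each of the 34 elements this way gives Z(G) = {e}, of order 1.

Answer: {e}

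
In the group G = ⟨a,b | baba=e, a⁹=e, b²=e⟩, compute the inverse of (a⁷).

The order of (a⁷) is 9 (smallest k with (a⁷)ᵏ = e), so (a⁷)⁻¹ = (a⁷)⁸ = a².
Check: (a⁷) · (a²) → (a⁷) · a² = e, giving e as required.

Answer: a²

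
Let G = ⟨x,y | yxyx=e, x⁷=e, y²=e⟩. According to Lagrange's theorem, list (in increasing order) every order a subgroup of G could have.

|G| = 14 = 2 · 7. By Lagrange's theorem the order of any subgroup divides 14; the divisors of 14 are 1, 2, 7, 14.

Answer: 1, 2, 7, 14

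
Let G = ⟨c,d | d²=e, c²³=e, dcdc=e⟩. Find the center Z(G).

An element z ∈ Z(G) iff z commutes with every generator.
For example e is central: e·c = c = c·e; e·d = d = d·e.
Whereas c ∉ Z(G) since c·d = cd ≠ c²²d = d·c.
Checking each of the 46 elements this way gives Z(G) = {e}, of order 1.

Answer: {e}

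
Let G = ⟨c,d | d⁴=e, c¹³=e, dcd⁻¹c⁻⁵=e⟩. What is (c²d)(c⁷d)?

Compute (c²d) · (c⁷d) by multiplying left to right and reducing via the relations at each step:
  (c²d) · c⁷ = c¹¹d
  (c¹¹d) · d = c¹¹d²

Answer: c¹¹d²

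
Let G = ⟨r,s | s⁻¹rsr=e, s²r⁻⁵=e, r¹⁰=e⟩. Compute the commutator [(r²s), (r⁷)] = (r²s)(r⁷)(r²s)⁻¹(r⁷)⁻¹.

[(r²s), (r⁷)] = (r²s)·(r⁷)·(r²s)⁻¹·(r⁷)⁻¹.
  (r²s) · (r⁷) = s⁻¹
  (s⁻¹) · (r²s⁻¹) = r³
  (r³) · (r³) = r⁶

Answer: r⁶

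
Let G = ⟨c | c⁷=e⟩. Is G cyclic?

|G| = 7. The element c has order 7 (its powers give 7 distinct elements), so ⟨c⟩ = G and G is cyclic.

Answer: Yes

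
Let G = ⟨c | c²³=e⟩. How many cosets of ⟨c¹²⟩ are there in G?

First find ord(c¹²) by computing successive powers:
  (c¹²)¹ = c¹², (c¹²)² = c, (c¹²)³ = c¹³, (c¹²)⁴ = c², (c¹²)⁵ = c¹⁴, (c¹²)⁶ = c³, (c¹²)⁷ = c¹⁵, (c¹²)⁸ = c⁴, (c¹²)⁹ = c¹⁶, (c¹²)¹⁰ = c⁵, (c¹²)¹¹ = c¹⁷, (c¹²)¹² = c⁶, (c¹²)¹³ = c¹⁸, (c¹²)¹⁴ = c⁷, (c¹²)¹⁵ = c¹⁹, (c¹²)¹⁶ = c⁸, (c¹²)¹⁷ = c²⁰, (c¹²)¹⁸ = c⁹, (c¹²)¹⁹ = c²¹, (c¹²)²⁰ = c¹⁰, (c¹²)²¹ = c²², (c¹²)²² = c¹¹, (c¹²)²³ = e.
So |⟨c¹²⟩| = ord(c¹²) = 23. With |G| = 23, by Lagrange [G : ⟨c¹²⟩] = 23/23 = 1.

Answer: 1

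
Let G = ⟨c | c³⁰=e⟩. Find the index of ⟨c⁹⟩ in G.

First find ord(c⁹) by computing successive powers:
  (c⁹)¹ = c⁹, (c⁹)² = c¹⁸, (c⁹)³ = c²⁷, (c⁹)⁴ = c⁶, (c⁹)⁵ = c¹⁵, (c⁹)⁶ = c²⁴, (c⁹)⁷ = c³, (c⁹)⁸ = c¹², (c⁹)⁹ = c²¹, (c⁹)¹⁰ = e.
So |⟨c⁹⟩| = ord(c⁹) = 10. With |G| = 30, by Lagrange [G : ⟨c⁹⟩] = 30/10 = 3.

Answer: 3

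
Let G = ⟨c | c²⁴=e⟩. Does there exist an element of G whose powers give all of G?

|G| = 24. The element c has order 24 (its powers give 24 distinct elements), so ⟨c⟩ = G and G is cyclic.

Answer: Yes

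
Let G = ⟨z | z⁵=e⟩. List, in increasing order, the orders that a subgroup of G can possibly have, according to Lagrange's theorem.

|G| = 5 = 5. By Lagrange's theorem the order of any subgroup divides 5; the divisors of 5 are 1, 5.

Answer: 1, 5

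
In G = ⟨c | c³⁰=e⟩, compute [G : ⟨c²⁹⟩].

First find ord(c²⁹) by computing successive powers:
  (c²⁹)¹ = c²⁹, (c²⁹)² = c²⁸, (c²⁹)³ = c²⁷, (c²⁹)⁴ = c²⁶, (c²⁹)⁵ = c²⁵, (c²⁹)⁶ = c²⁴, (c²⁹)⁷ = c²³, (c²⁹)⁸ = c²², (c²⁹)⁹ = c²¹, (c²⁹)¹⁰ = c²⁰, (c²⁹)¹¹ = c¹⁹, (c²⁹)¹² = c¹⁸, (c²⁹)¹³ = c¹⁷, (c²⁹)¹⁴ = c¹⁶, (c²⁹)¹⁵ = c¹⁵, (c²⁹)¹⁶ = c¹⁴, (c²⁹)¹⁷ = c¹³, (c²⁹)¹⁸ = c¹², (c²⁹)¹⁹ = c¹¹, (c²⁹)²⁰ = c¹⁰, (c²⁹)²¹ = c⁹, (c²⁹)²² = c⁸, (c²⁹)²³ = c⁷, (c²⁹)²⁴ = c⁶, (c²⁹)²⁵ = c⁵, (c²⁹)²⁶ = c⁴, (c²⁹)²⁷ = c³, (c²⁹)²⁸ = c², (c²⁹)²⁹ = c, (c²⁹)³⁰ = e.
So |⟨c²⁹⟩| = ord(c²⁹) = 30. With |G| = 30, by Lagrange [G : ⟨c²⁹⟩] = 30/30 = 1.

Answer: 1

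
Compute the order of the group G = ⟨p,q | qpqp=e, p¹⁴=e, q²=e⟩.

Enumerate words in the generators, reducing via the relations: the distinct elements are
  {e, p, q, pq, p², p³, p⁴, p⁵, p⁶, p⁷, p⁸, p⁹, p²q, p³q, p¹², p¹³, p¹¹, p¹⁰, p⁴q, p⁵q, p⁶q, p⁷q, p⁸q, p⁹q, p¹²q, p¹³q, p¹¹q, p¹⁰q}.
No further products give new elements, so |G| = 28.

Answer: 28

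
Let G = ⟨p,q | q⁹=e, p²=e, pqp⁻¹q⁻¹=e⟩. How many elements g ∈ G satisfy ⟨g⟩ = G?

G is cyclic of order 18. An element generates G iff its order is 18, and a cyclic group of order 18 has exactly φ(18) = 6 such elements.

Answer: 6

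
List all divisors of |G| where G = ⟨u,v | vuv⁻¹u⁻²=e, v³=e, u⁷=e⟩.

|G| = 21 = 3 · 7. By Lagrange's theorem the order of any subgroup divides 21; the divisors of 21 are 1, 3, 7, 21.

Answer: 1, 3, 7, 21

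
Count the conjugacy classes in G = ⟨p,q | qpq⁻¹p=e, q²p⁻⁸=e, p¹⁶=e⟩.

The conjugacy classes (representative and size) are:
  [e] (size 1), [p] (size 2), [p¹⁴] (size 2), [p¹³] (size 2), [p¹²] (size 2), [p⁵] (size 2), [p¹⁰] (size 2), [p⁷] (size 2), [p⁸] (size 1), [q⁻¹] (size 8), [p⁷q⁻¹] (size 8).
Class equation: 1 + 2 + 2 + 2 + 2 + 2 + 2 + 2 + 1 + 8 + 8 = 32 = |G|. So G has 11 conjugacy classes.

Answer: 11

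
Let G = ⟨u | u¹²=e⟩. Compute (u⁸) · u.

Compute (u⁸) · u by multiplying left to right and reducing via the relations at each step:
  (u⁸) · u = u⁹

Answer: u⁹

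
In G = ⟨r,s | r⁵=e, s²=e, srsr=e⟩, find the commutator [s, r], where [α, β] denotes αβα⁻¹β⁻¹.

[s, r] = s·r·s⁻¹·r⁻¹.
  s · r = r⁴s
  (r⁴s) · s = r⁴
  (r⁴) · (r⁴) = r³

Answer: r³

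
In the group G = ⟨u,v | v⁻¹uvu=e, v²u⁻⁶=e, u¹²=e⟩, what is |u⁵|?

Compute successive powers until reaching e:
  (u⁵)¹ = u⁵, (u⁵)² = u¹⁰, (u⁵)³ = u³, (u⁵)⁴ = u⁸, (u⁵)⁵ = u, (u⁵)⁶ = u⁶, (u⁵)⁷ = u¹¹, (u⁵)⁸ = u⁴, (u⁵)⁹ = u⁹, (u⁵)¹⁰ = u², (u⁵)¹¹ = u⁷, (u⁵)¹² = e.
The smallest positive k with (u⁵)ᵏ = e is 12.

Answer: 12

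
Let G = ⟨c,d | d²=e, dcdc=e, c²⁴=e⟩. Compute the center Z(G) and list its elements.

An element z ∈ Z(G) iff z commutes with every generator.
For example c¹² is central: (c¹²)·c = c¹³ = c·(c¹²); (c¹²)·d = c¹²d = d·(c¹²).
Whereas c ∉ Z(G) since c·d = cd ≠ c²³d = d·c.
Checking each of the 48 elements this way gives Z(G) = {e, c¹²}, of order 2.

Answer: {e, c¹²}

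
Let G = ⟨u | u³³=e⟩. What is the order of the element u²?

Compute successive powers until reaching e:
  (u²)¹ = u², (u²)² = u⁴, (u²)³ = u⁶, (u²)⁴ = u⁸, (u²)⁵ = u¹⁰, (u²)⁶ = u¹², (u²)⁷ = u¹⁴, (u²)⁸ = u¹⁶, (u²)⁹ = u¹⁸, (u²)¹⁰ = u²⁰, (u²)¹¹ = u²², (u²)¹² = u²⁴, (u²)¹³ = u²⁶, (u²)¹⁴ = u²⁸, (u²)¹⁵ = u³⁰, (u²)¹⁶ = u³², (u²)¹⁷ = u, (u²)¹⁸ = u³, (u²)¹⁹ = u⁵, (u²)²⁰ = u⁷, (u²)²¹ = u⁹, (u²)²² = u¹¹, (u²)²³ = u¹³, (u²)²⁴ = u¹⁵, (u²)²⁵ = u¹⁷, (u²)²⁶ = u¹⁹, (u²)²⁷ = u²¹, (u²)²⁸ = u²³, (u²)²⁹ = u²⁵, (u²)³⁰ = u²⁷, (u²)³¹ = u²⁹, (u²)³² = u³¹, (u²)³³ = e.
The smallest positive k with (u²)ᵏ = e is 33.

Answer: 33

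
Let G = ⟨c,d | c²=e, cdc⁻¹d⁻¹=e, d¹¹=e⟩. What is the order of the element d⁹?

Compute successive powers until reaching e:
  (d⁹)¹ = d⁹, (d⁹)² = d⁷, (d⁹)³ = d⁵, (d⁹)⁴ = d³, (d⁹)⁵ = d, (d⁹)⁶ = d¹⁰, (d⁹)⁷ = d⁸, (d⁹)⁸ = d⁶, (d⁹)⁹ = d⁴, (d⁹)¹⁰ = d², (d⁹)¹¹ = e.
The smallest positive k with (d⁹)ᵏ = e is 11.

Answer: 11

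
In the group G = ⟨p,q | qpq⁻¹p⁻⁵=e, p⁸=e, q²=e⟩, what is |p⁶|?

Compute successive powers until reaching e:
  (p⁶)¹ = p⁶, (p⁶)² = p⁴, (p⁶)³ = p², (p⁶)⁴ = e.
The smallest positive k with (p⁶)ᵏ = e is 4.

Answer: 4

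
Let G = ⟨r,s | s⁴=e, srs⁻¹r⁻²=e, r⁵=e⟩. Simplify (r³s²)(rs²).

Compute (r³s²) · (rs²) by multiplying left to right and reducing via the relations at each step:
  (r³s²) · r = r²s²
  (r²s²) · s² = r²

Answer: r²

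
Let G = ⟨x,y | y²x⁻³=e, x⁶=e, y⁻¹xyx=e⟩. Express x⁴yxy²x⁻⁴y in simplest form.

Multiply left to right, reducing at each step:
  (x⁴) · y = xy⁻¹
  (xy⁻¹) · x = y⁻¹
  (y⁻¹) · y² = y
  y · x⁻⁴ = xy⁻¹
  (xy⁻¹) · y = x

Answer: x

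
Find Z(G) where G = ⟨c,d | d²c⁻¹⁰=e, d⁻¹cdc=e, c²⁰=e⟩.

An element z ∈ Z(G) iff z commutes with every generator.
For example c¹⁰ is central: (c¹⁰)·c = c¹¹ = c·(c¹⁰); (c¹⁰)·d = d⁻¹ = d·(c¹⁰).
Whereas c ∉ Z(G) since c·d = cd ≠ c⁹d⁻¹ = d·c.
Checking each of the 40 elements this way gives Z(G) = {e, c¹⁰}, of order 2.

Answer: {e, c¹⁰}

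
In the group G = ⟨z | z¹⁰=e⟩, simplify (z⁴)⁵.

Compute successive powers of (z⁴), reducing at each step:
  (z⁴)²: (z⁴) · z⁴ = z⁸
  (z⁴)³: (z⁸) · z⁴ = z²
  (z⁴)⁴: (z²) · z⁴ = z⁶
  (z⁴)⁵: (z⁶) · z⁴ = e

Answer: e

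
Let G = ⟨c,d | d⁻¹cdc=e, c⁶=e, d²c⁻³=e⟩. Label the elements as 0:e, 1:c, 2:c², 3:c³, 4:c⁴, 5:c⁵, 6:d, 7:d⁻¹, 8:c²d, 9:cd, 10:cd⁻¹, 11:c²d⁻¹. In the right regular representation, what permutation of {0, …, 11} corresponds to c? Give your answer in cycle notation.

(0 1 2 3 4 5)(6 11 10 7 8 9)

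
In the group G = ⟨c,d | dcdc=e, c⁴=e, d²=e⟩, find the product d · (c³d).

Compute d · (c³d) by multiplying left to right and reducing via the relations at each step:
  d · c³ = cd
  (cd) · d = c

Answer: c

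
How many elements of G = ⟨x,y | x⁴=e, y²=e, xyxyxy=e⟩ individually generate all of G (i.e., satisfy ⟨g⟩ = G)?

⟨g⟩ = G would require ord(g) = |G| = 24, but the maximum element order in G is 4 < 24. So G is not cyclic and no single element generates it: the count is 0.

Answer: 0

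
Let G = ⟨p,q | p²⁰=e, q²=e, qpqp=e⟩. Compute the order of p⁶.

Compute successive powers until reaching e:
  (p⁶)¹ = p⁶, (p⁶)² = p¹², (p⁶)³ = p¹⁸, (p⁶)⁴ = p⁴, (p⁶)⁵ = p¹⁰, (p⁶)⁶ = p¹⁶, (p⁶)⁷ = p², (p⁶)⁸ = p⁸, (p⁶)⁹ = p¹⁴, (p⁶)¹⁰ = e.
The smallest positive k with (p⁶)ᵏ = e is 10.

Answer: 10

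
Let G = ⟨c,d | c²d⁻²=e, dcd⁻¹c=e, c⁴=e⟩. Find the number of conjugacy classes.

The conjugacy classes (representative and size) are:
  [e] (size 1), [c³] (size 2), [c²] (size 1), [d⁻¹] (size 2), [cd] (size 2).
Class equation: 1 + 2 + 1 + 2 + 2 = 8 = |G|. So G has 5 conjugacy classes.

Answer: 5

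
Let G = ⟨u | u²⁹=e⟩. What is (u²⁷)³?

Compute successive powers of (u²⁷), reducing at each step:
  (u²⁷)²: (u²⁷) · u²⁷ = u²⁵
  (u²⁷)³: (u²⁵) · u²⁷ = u²³

Answer: u²³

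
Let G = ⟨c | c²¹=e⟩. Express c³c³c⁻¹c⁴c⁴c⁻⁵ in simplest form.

Multiply left to right, reducing at each step:
  (c³) · c³ = c⁶
  (c⁶) · c⁻¹ = c⁵
  (c⁵) · c⁴ = c⁹
  (c⁹) · c⁴ = c¹³
  (c¹³) · c⁻⁵ = c⁸

Answer: c⁸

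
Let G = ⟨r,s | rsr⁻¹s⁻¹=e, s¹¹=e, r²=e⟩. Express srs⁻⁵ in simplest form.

Multiply left to right, reducing at each step:
  s · r = rs
  (rs) · s⁻⁵ = rs⁷

Answer: rs⁷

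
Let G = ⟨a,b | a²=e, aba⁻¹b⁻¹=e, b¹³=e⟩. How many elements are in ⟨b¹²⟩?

|⟨b¹²⟩| equals the order of b¹². Compute successive powers until reaching e:
  (b¹²)¹ = b¹², (b¹²)² = b¹¹, (b¹²)³ = b¹⁰, (b¹²)⁴ = b⁹, (b¹²)⁵ = b⁸, (b¹²)⁶ = b⁷, (b¹²)⁷ = b⁶, (b¹²)⁸ = b⁵, (b¹²)⁹ = b⁴, (b¹²)¹⁰ = b³, (b¹²)¹¹ = b², (b¹²)¹² = b, (b¹²)¹³ = e.
The smallest positive k with (b¹²)ᵏ = e is 13, so |⟨b¹²⟩| = 13.

Answer: 13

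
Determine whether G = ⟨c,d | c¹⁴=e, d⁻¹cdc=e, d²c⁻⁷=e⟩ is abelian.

c·d = cd but d·c = c⁶d⁻¹, so c·d ≠ d·c and G is not abelian.

Answer: No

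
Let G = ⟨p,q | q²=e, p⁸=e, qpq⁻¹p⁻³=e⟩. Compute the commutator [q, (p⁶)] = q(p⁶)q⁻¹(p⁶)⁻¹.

[q, (p⁶)] = q·(p⁶)·q⁻¹·(p⁶)⁻¹.
  q · (p⁶) = p²q
  (p²q) · q = p²
  (p²) · (p²) = p⁴

Answer: p⁴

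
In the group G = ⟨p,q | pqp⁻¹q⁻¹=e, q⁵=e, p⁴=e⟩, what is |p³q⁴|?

Compute successive powers until reaching e:
  (p³q⁴)¹ = p³q⁴, (p³q⁴)² = p²q³, (p³q⁴)³ = pq², (p³q⁴)⁴ = q, (p³q⁴)⁵ = p³, (p³q⁴)⁶ = p²q⁴, (p³q⁴)⁷ = pq³, (p³q⁴)⁸ = q², (p³q⁴)⁹ = p³q, (p³q⁴)¹⁰ = p², (p³q⁴)¹¹ = pq⁴, (p³q⁴)¹² = q³, (p³q⁴)¹³ = p³q², (p³q⁴)¹⁴ = p²q, (p³q⁴)¹⁵ = p, (p³q⁴)¹⁶ = q⁴, (p³q⁴)¹⁷ = p³q³, (p³q⁴)¹⁸ = p²q², (p³q⁴)¹⁹ = pq, (p³q⁴)²⁰ = e.
The smallest positive k with (p³q⁴)ᵏ = e is 20.

Answer: 20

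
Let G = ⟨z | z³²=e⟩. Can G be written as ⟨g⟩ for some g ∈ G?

|G| = 32. The element z has order 32 (its powers give 32 distinct elements), so ⟨z⟩ = G and G is cyclic.

Answer: Yes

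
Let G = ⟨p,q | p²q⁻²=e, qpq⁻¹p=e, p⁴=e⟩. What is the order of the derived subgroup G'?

G' = [G, G] is generated by all commutators. The generator-pair commutators are: [p, q] = p².
The subgroup they normally generate is {e, p²}, of order 2.
Check: |G/G'| = 8/2 = 4 is the order of the abelianisation.

Answer: 2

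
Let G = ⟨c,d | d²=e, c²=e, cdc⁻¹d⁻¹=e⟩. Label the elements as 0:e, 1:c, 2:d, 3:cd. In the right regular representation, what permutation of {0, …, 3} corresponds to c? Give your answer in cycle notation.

(0 1)(2 3)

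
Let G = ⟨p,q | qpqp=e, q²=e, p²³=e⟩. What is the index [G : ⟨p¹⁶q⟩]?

First find ord(p¹⁶q) by computing successive powers:
  (p¹⁶q)¹ = p¹⁶q, (p¹⁶q)² = e.
So |⟨p¹⁶q⟩| = ord(p¹⁶q) = 2. With |G| = 46, by Lagrange [G : ⟨p¹⁶q⟩] = 46/2 = 23.

Answer: 23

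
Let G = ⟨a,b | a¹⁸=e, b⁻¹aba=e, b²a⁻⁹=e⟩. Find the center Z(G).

An element z ∈ Z(G) iff z commutes with every generator.
For example a⁹ is central: (a⁹)·a = a¹⁰ = a·(a⁹); (a⁹)·b = b⁻¹ = b·(a⁹).
Whereas a ∉ Z(G) since a·b = ab ≠ a⁸b⁻¹ = b·a.
Checking each of the 36 elements this way gives Z(G) = {e, a⁹}, of order 2.

Answer: {e, a⁹}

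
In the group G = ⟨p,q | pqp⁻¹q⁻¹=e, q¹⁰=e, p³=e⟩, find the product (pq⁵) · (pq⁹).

Compute (pq⁵) · (pq⁹) by multiplying left to right and reducing via the relations at each step:
  (pq⁵) · p = p²q⁵
  (p²q⁵) · q⁹ = p²q⁴

Answer: p²q⁴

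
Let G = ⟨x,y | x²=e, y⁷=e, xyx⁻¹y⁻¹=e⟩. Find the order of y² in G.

Compute successive powers until reaching e:
  (y²)¹ = y², (y²)² = y⁴, (y²)³ = y⁶, (y²)⁴ = y, (y²)⁵ = y³, (y²)⁶ = y⁵, (y²)⁷ = e.
The smallest positive k with (y²)ᵏ = e is 7.

Answer: 7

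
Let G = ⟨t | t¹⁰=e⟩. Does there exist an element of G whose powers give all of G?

|G| = 10. The element t has order 10 (its powers give 10 distinct elements), so ⟨t⟩ = G and G is cyclic.

Answer: Yes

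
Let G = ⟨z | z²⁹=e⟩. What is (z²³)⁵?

Compute successive powers of (z²³), reducing at each step:
  (z²³)²: (z²³) · z²³ = z¹⁷
  (z²³)³: (z¹⁷) · z²³ = z¹¹
  (z²³)⁴: (z¹¹) · z²³ = z⁵
  (z²³)⁵: (z⁵) · z²³ = z²⁸

Answer: z²⁸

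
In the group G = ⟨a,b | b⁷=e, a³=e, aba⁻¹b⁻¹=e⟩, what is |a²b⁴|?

Compute successive powers until reaching e:
  (a²b⁴)¹ = a²b⁴, (a²b⁴)² = ab, (a²b⁴)³ = b⁵, (a²b⁴)⁴ = a²b², (a²b⁴)⁵ = ab⁶, (a²b⁴)⁶ = b³, (a²b⁴)⁷ = a², (a²b⁴)⁸ = ab⁴, (a²b⁴)⁹ = b, (a²b⁴)¹⁰ = a²b⁵, (a²b⁴)¹¹ = ab², (a²b⁴)¹² = b⁶, (a²b⁴)¹³ = a²b³, (a²b⁴)¹⁴ = a, (a²b⁴)¹⁵ = b⁴, (a²b⁴)¹⁶ = a²b, (a²b⁴)¹⁷ = ab⁵, (a²b⁴)¹⁸ = b², (a²b⁴)¹⁹ = a²b⁶, (a²b⁴)²⁰ = ab³, (a²b⁴)²¹ = e.
The smallest positive k with (a²b⁴)ᵏ = e is 21.

Answer: 21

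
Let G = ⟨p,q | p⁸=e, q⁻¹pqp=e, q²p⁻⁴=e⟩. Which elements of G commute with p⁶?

⟨p⁶⟩ ⊆ C_G(p⁶) since powers of p⁶ commute with p⁶; so |C_G(p⁶)| ≥ |⟨p⁶⟩| = 4.
By orbit–stabilizer, |C_G(p⁶)| = |G| / |conj. class of p⁶| = 16 / 2 = 8.
The 8 elements commuting with p⁶ are {e, p, p², p³, p⁴, p⁵, p⁶, p⁷}.

Answer: {e, p, p², p³, p⁴, p⁵, p⁶, p⁷}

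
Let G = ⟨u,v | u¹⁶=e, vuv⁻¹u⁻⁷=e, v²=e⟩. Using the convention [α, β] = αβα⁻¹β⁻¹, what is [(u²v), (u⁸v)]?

[(u²v), (u⁸v)] = (u²v)·(u⁸v)·(u²v)⁻¹·(u⁸v)⁻¹.
  (u²v) · (u⁸v) = u¹⁰
  (u¹⁰) · (u²v) = u¹²v
  (u¹²v) · (u⁸v) = u⁴

Answer: u⁴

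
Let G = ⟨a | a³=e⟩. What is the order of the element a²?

Compute successive powers until reaching e:
  (a²)¹ = a², (a²)² = a, (a²)³ = e.
The smallest positive k with (a²)ᵏ = e is 3.

Answer: 3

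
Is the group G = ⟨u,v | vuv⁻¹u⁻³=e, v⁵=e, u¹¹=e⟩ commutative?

u·v = uv but v·u = u³v, so u·v ≠ v·u and G is not abelian.

Answer: No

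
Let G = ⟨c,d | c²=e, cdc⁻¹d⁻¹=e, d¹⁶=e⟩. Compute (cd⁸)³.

Compute successive powers of (cd⁸), reducing at each step:
  (cd⁸)²: (cd⁸) · c = d⁸;   (d⁸) · d⁸ = e
  (cd⁸)³: e · c = c;   c · d⁸ = cd⁸

Answer: cd⁸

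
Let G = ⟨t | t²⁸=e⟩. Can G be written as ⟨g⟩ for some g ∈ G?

|G| = 28. The element t has order 28 (its powers give 28 distinct elements), so ⟨t⟩ = G and G is cyclic.

Answer: Yes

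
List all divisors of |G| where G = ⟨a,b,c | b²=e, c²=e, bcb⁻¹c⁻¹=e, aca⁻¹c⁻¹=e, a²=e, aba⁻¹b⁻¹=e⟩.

|G| = 8 = 2³. By Lagrange's theorem the order of any subgroup divides 8; the divisors of 8 are 1, 2, 4, 8.

Answer: 1, 2, 4, 8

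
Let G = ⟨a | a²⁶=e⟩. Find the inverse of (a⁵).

The order of (a⁵) is 26 (smallest k with (a⁵)ᵏ = e), so (a⁵)⁻¹ = (a⁵)²⁵ = a²¹.
Check: (a⁵) · (a²¹) → (a⁵) · a²¹ = e, giving e as required.

Answer: a²¹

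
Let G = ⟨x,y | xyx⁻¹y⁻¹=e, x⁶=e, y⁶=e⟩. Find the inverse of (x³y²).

The order of (x³y²) is 6 (smallest k with (x³y²)ᵏ = e), so (x³y²)⁻¹ = (x³y²)⁵ = x³y⁴.
Check: (x³y²) · (x³y⁴) → (x³y²) · x³ = y²;   (y²) · y⁴ = e, giving e as required.

Answer: x³y⁴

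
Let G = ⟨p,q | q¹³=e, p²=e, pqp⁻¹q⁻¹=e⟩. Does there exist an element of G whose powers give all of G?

|G| = 26. The element pq has order 26 (its powers give 26 distinct elements), so ⟨pq⟩ = G and G is cyclic.

Answer: Yes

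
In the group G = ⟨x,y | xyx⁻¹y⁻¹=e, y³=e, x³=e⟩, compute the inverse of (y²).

The order of (y²) is 3 (smallest k with (y²)ᵏ = e), so (y²)⁻¹ = (y²)² = y.
Check: (y²) · y → (y²) · y = e, giving e as required.

Answer: y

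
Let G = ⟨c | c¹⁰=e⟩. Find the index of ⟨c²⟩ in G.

First find ord(c²) by computing successive powers:
  (c²)¹ = c², (c²)² = c⁴, (c²)³ = c⁶, (c²)⁴ = c⁸, (c²)⁵ = e.
So |⟨c²⟩| = ord(c²) = 5. With |G| = 10, by Lagrange [G : ⟨c²⟩] = 10/5 = 2.

Answer: 2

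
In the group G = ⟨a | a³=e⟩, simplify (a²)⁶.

Compute successive powers of (a²), reducing at each step:
  (a²)²: (a²) · a² = a
  (a²)³: a · a² = e
  (a²)⁴: e · a² = a²
  (a²)⁵: (a²) · a² = a
  (a²)⁶: a · a² = e

Answer: e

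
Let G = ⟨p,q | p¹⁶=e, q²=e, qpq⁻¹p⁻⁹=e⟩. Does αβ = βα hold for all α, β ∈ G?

p·q = pq but q·p = p⁹q, so p·q ≠ q·p and G is not abelian.

Answer: No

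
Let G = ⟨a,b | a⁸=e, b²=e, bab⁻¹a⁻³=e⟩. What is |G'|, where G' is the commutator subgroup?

G' = [G, G] is generated by all commutators. The generator-pair commutators are: [a, b] = a⁶.
The subgroup they normally generate is {e, a², a⁴, a⁶}, of order 4.
Check: |G/G'| = 16/4 = 4 is the order of the abelianisation.

Answer: 4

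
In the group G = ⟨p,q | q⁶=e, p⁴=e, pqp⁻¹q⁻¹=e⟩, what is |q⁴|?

Compute successive powers until reaching e:
  (q⁴)¹ = q⁴, (q⁴)² = q², (q⁴)³ = e.
The smallest positive k with (q⁴)ᵏ = e is 3.

Answer: 3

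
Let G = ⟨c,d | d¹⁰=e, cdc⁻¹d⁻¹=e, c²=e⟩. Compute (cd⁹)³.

Compute successive powers of (cd⁹), reducing at each step:
  (cd⁹)²: (cd⁹) · c = d⁹;   (d⁹) · d⁹ = d⁸
  (cd⁹)³: (d⁸) · c = cd⁸;   (cd⁸) · d⁹ = cd⁷

Answer: cd⁷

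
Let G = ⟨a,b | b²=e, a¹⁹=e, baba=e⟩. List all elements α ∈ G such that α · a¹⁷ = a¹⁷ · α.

⟨a¹⁷⟩ ⊆ C_G(a¹⁷) since powers of a¹⁷ commute with a¹⁷; so |C_G(a¹⁷)| ≥ |⟨a¹⁷⟩| = 19.
By orbit–stabilizer, |C_G(a¹⁷)| = |G| / |conj. class of a¹⁷| = 38 / 2 = 19.
The 19 elements commuting with a¹⁷ are {e, a, a², a³, a⁴, a⁵, a⁶, a⁷, a⁸, a⁹, a¹⁰, a¹¹, a¹², a¹³, a¹⁴, a¹⁵, a¹⁶, a¹⁷, a¹⁸}.

Answer: {e, a, a², a³, a⁴, a⁵, a⁶, a⁷, a⁸, a⁹, a¹⁰, a¹¹, a¹², a¹³, a¹⁴, a¹⁵, a¹⁶, a¹⁷, a¹⁸}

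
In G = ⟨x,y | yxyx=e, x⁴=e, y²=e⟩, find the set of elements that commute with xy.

⟨xy⟩ ⊆ C_G(xy) since powers of xy commute with xy; so |C_G(xy)| ≥ |⟨xy⟩| = 2.
By orbit–stabilizer, |C_G(xy)| = |G| / |conj. class of xy| = 8 / 2 = 4.
The 4 elements commuting with xy are {e, x², x³y, xy}.

Answer: {e, x², x³y, xy}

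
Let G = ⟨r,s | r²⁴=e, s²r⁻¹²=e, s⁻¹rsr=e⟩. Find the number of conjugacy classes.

The conjugacy classes (representative and size) are:
  [e] (size 1), [r] (size 2), [r²] (size 2), [r³] (size 2), [r⁴] (size 2), [r⁵] (size 2), [r¹⁸] (size 2), [r⁷] (size 2), [r¹⁶] (size 2), [r¹⁵] (size 2), [r¹⁴] (size 2), [r¹³] (size 2), [r¹²] (size 1), [r⁶s] (size 12), [r⁵s⁻¹] (size 12).
Class equation: 1 + 2 + 2 + 2 + 2 + 2 + 2 + 2 + 2 + 2 + 2 + 2 + 1 + 12 + 12 = 48 = |G|. So G has 15 conjugacy classes.

Answer: 15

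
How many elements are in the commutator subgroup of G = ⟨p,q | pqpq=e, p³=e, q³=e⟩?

G' = [G, G] is generated by all commutators. The generator-pair commutators are: [p, q] = pq²p.
The subgroup they normally generate is {e, pq, p²q², pq²p}, of order 4.
Check: |G/G'| = 12/4 = 3 is the order of the abelianisation.

Answer: 4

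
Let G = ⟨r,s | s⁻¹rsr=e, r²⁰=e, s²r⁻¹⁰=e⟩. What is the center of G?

An element z ∈ Z(G) iff z commutes with every generator.
For example r¹⁰ is central: (r¹⁰)·r = r¹¹ = r·(r¹⁰); (r¹⁰)·s = s⁻¹ = s·(r¹⁰).
Whereas r ∉ Z(G) since r·s = rs ≠ r⁹s⁻¹ = s·r.
Checking each of the 40 elements this way gives Z(G) = {e, r¹⁰}, of order 2.

Answer: {e, r¹⁰}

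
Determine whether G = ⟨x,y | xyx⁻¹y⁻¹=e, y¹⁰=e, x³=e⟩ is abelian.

Each pair of generators commutes: x·y = xy = y·x. Since the generators pairwise commute, every element of G commutes with every other, so G is abelian.

Answer: Yes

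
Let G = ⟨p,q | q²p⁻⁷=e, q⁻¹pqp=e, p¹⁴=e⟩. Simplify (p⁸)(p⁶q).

Compute (p⁸) · (p⁶q) by multiplying left to right and reducing via the relations at each step:
  (p⁸) · p⁶ = e
  e · q = q

Answer: q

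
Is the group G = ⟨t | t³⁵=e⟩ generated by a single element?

|G| = 35. The element t has order 35 (its powers give 35 distinct elements), so ⟨t⟩ = G and G is cyclic.

Answer: Yes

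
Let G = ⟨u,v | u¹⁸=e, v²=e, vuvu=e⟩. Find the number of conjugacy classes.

The conjugacy classes (representative and size) are:
  [e] (size 1), [u] (size 2), [u²] (size 2), [u³] (size 2), [u¹⁴] (size 2), [u⁵] (size 2), [u¹²] (size 2), [u⁷] (size 2), [u¹⁰] (size 2), [u⁹] (size 1), [u¹⁰v] (size 9), [uv] (size 9).
Class equation: 1 + 2 + 2 + 2 + 2 + 2 + 2 + 2 + 2 + 1 + 9 + 9 = 36 = |G|. So G has 12 conjugacy classes.

Answer: 12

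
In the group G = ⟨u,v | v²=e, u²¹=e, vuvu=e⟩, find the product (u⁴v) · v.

Compute (u⁴v) · v by multiplying left to right and reducing via the relations at each step:
  (u⁴v) · v = u⁴

Answer: u⁴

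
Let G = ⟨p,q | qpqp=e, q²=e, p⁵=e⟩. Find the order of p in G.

Compute successive powers until reaching e:
  p¹ = p, p² = p², p³ = p³, p⁴ = p⁴, p⁵ = e.
The smallest positive k with pᵏ = e is 5.

Answer: 5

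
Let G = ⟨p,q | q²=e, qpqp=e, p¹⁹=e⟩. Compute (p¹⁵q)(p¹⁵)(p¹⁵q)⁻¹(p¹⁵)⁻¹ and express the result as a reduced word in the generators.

[(p¹⁵q), (p¹⁵)] = (p¹⁵q)·(p¹⁵)·(p¹⁵q)⁻¹·(p¹⁵)⁻¹.
  (p¹⁵q) · (p¹⁵) = q
  q · (p¹⁵q) = p⁴
  (p⁴) · (p⁴) = p⁸

Answer: p⁸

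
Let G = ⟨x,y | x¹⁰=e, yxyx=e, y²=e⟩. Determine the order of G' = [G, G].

G' = [G, G] is generated by all commutators. The generator-pair commutators are: [x, y] = x².
The subgroup they normally generate is {e, x², x⁴, x⁶, x⁸}, of order 5.
Check: |G/G'| = 20/5 = 4 is the order of the abelianisation.

Answer: 5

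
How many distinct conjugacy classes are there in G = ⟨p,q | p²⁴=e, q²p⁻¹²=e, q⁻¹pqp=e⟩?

The conjugacy classes (representative and size) are:
  [e] (size 1), [p] (size 2), [p²] (size 2), [p³] (size 2), [p⁴] (size 2), [p⁵] (size 2), [p¹⁸] (size 2), [p⁷] (size 2), [p¹⁶] (size 2), [p¹⁵] (size 2), [p¹⁴] (size 2), [p¹³] (size 2), [p¹²] (size 1), [p⁶q] (size 12), [p⁵q⁻¹] (size 12).
Class equation: 1 + 2 + 2 + 2 + 2 + 2 + 2 + 2 + 2 + 2 + 2 + 2 + 1 + 12 + 12 = 48 = |G|. So G has 15 conjugacy classes.

Answer: 15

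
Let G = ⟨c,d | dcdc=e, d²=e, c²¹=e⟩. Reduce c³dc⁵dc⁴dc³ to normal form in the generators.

Multiply left to right, reducing at each step:
  (c³) · d = c³d
  (c³d) · c⁵ = c¹⁹d
  (c¹⁹d) · d = c¹⁹
  (c¹⁹) · c⁴ = c²
  (c²) · d = c²d
  (c²d) · c³ = c²⁰d

Answer: c²⁰d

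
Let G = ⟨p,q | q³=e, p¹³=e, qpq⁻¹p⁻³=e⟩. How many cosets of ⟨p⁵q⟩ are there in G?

First find ord(p⁵q) by computing successive powers:
  (p⁵q)¹ = p⁵q, (p⁵q)² = p⁷q², (p⁵q)³ = e.
So |⟨p⁵q⟩| = ord(p⁵q) = 3. With |G| = 39, by Lagrange [G : ⟨p⁵q⟩] = 39/3 = 13.

Answer: 13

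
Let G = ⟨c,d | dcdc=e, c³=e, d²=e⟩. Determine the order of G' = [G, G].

G' = [G, G] is generated by all commutators. The generator-pair commutators are: [c, d] = c².
The subgroup they normally generate is {e, c, c²}, of order 3.
Check: |G/G'| = 6/3 = 2 is the order of the abelianisation.

Answer: 3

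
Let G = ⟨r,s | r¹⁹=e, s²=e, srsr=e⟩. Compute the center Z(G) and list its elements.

An element z ∈ Z(G) iff z commutes with every generator.
For example e is central: e·r = r = r·e; e·s = s = s·e.
Whereas r ∉ Z(G) since r·s = rs ≠ r¹⁸s = s·r.
Checking each of the 38 elements this way gives Z(G) = {e}, of order 1.

Answer: {e}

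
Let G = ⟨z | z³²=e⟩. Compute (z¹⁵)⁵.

Compute successive powers of (z¹⁵), reducing at each step:
  (z¹⁵)²: (z¹⁵) · z¹⁵ = z³⁰
  (z¹⁵)³: (z³⁰) · z¹⁵ = z¹³
  (z¹⁵)⁴: (z¹³) · z¹⁵ = z²⁸
  (z¹⁵)⁵: (z²⁸) · z¹⁵ = z¹¹

Answer: z¹¹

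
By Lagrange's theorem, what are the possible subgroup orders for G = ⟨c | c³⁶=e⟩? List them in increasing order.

|G| = 36 = 2² · 3². By Lagrange's theorem the order of any subgroup divides 36; the divisors of 36 are 1, 2, 3, 4, 6, 9, 12, 18, 36.

Answer: 1, 2, 3, 4, 6, 9, 12, 18, 36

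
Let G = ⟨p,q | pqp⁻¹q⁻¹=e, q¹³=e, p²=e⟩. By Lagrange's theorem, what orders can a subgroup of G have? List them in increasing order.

|G| = 26 = 2 · 13. By Lagrange's theorem the order of any subgroup divides 26; the divisors of 26 are 1, 2, 13, 26.

Answer: 1, 2, 13, 26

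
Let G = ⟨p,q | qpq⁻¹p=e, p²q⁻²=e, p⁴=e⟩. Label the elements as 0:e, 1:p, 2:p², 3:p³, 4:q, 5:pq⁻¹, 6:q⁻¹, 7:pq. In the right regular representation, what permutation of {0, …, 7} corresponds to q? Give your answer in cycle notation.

(0 4 2 6)(1 7 3 5)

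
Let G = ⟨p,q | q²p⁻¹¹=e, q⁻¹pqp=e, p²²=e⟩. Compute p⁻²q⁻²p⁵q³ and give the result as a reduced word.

Multiply left to right, reducing at each step:
  (p²⁰) · q⁻² = p⁹
  (p⁹) · p⁵ = p¹⁴
  (p¹⁴) · q³ = p³q

Answer: p³q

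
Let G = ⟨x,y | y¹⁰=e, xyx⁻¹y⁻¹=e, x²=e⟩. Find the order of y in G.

Compute successive powers until reaching e:
  y¹ = y, y² = y², y³ = y³, y⁴ = y⁴, y⁵ = y⁵, y⁶ = y⁶, y⁷ = y⁷, y⁸ = y⁸, y⁹ = y⁹, y¹⁰ = e.
The smallest positive k with yᵏ = e is 10.

Answer: 10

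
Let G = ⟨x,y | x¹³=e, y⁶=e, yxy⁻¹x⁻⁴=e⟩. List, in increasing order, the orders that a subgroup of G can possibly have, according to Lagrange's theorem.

|G| = 78 = 2 · 3 · 13. By Lagrange's theorem the order of any subgroup divides 78; the divisors of 78 are 1, 2, 3, 6, 13, 26, 39, 78.

Answer: 1, 2, 3, 6, 13, 26, 39, 78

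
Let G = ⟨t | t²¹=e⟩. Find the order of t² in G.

Compute successive powers until reaching e:
  (t²)¹ = t², (t²)² = t⁴, (t²)³ = t⁶, (t²)⁴ = t⁸, (t²)⁵ = t¹⁰, (t²)⁶ = t¹², (t²)⁷ = t¹⁴, (t²)⁸ = t¹⁶, (t²)⁹ = t¹⁸, (t²)¹⁰ = t²⁰, (t²)¹¹ = t, (t²)¹² = t³, (t²)¹³ = t⁵, (t²)¹⁴ = t⁷, (t²)¹⁵ = t⁹, (t²)¹⁶ = t¹¹, (t²)¹⁷ = t¹³, (t²)¹⁸ = t¹⁵, (t²)¹⁹ = t¹⁷, (t²)²⁰ = t¹⁹, (t²)²¹ = e.
The smallest positive k with (t²)ᵏ = e is 21.

Answer: 21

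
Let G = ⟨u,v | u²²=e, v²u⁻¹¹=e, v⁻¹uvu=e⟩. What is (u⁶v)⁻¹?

The order of (u⁶v) is 4 (smallest k with (u⁶v)ᵏ = e), so (u⁶v)⁻¹ = (u⁶v)³ = u⁶v⁻¹.
Check: (u⁶v) · (u⁶v⁻¹) → (u⁶v) · u⁶ = v;   v · v⁻¹ = e, giving e as required.

Answer: u⁶v⁻¹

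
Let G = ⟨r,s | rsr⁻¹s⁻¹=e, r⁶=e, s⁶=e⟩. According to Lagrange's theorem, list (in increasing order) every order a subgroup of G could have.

|G| = 36 = 2² · 3². By Lagrange's theorem the order of any subgroup divides 36; the divisors of 36 are 1, 2, 3, 4, 6, 9, 12, 18, 36.

Answer: 1, 2, 3, 4, 6, 9, 12, 18, 36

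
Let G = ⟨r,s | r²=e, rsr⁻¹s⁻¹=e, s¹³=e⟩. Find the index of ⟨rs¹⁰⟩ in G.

First find ord(rs¹⁰) by computing successive powers:
  (rs¹⁰)¹ = rs¹⁰, (rs¹⁰)² = s⁷, (rs¹⁰)³ = rs⁴, (rs¹⁰)⁴ = s, (rs¹⁰)⁵ = rs¹¹, (rs¹⁰)⁶ = s⁸, (rs¹⁰)⁷ = rs⁵, (rs¹⁰)⁸ = s², (rs¹⁰)⁹ = rs¹², (rs¹⁰)¹⁰ = s⁹, (rs¹⁰)¹¹ = rs⁶, (rs¹⁰)¹² = s³, (rs¹⁰)¹³ = r, (rs¹⁰)¹⁴ = s¹⁰, (rs¹⁰)¹⁵ = rs⁷, (rs¹⁰)¹⁶ = s⁴, (rs¹⁰)¹⁷ = rs, (rs¹⁰)¹⁸ = s¹¹, (rs¹⁰)¹⁹ = rs⁸, (rs¹⁰)²⁰ = s⁵, (rs¹⁰)²¹ = rs², (rs¹⁰)²² = s¹², (rs¹⁰)²³ = rs⁹, (rs¹⁰)²⁴ = s⁶, (rs¹⁰)²⁵ = rs³, (rs¹⁰)²⁶ = e.
So |⟨rs¹⁰⟩| = ord(rs¹⁰) = 26. With |G| = 26, by Lagrange [G : ⟨rs¹⁰⟩] = 26/26 = 1.

Answer: 1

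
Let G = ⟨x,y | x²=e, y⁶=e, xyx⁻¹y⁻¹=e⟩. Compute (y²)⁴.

Compute successive powers of (y²), reducing at each step:
  (y²)²: (y²) · y² = y⁴
  (y²)³: (y⁴) · y² = e
  (y²)⁴: e · y² = y²

Answer: y²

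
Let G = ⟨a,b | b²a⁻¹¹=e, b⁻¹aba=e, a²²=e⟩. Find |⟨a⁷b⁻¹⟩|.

|⟨a⁷b⁻¹⟩| equals the order of a⁷b⁻¹. Compute successive powers until reaching e:
  (a⁷b⁻¹)¹ = a⁷b⁻¹, (a⁷b⁻¹)² = a¹¹, (a⁷b⁻¹)³ = a⁷b, (a⁷b⁻¹)⁴ = e.
The smallest positive k with (a⁷b⁻¹)ᵏ = e is 4, so |⟨a⁷b⁻¹⟩| = 4.

Answer: 4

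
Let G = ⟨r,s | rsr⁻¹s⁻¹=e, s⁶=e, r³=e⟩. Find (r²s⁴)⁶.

Compute successive powers of (r²s⁴), reducing at each step:
  (r²s⁴)²: (r²s⁴) · r² = rs⁴;   (rs⁴) · s⁴ = rs²
  (r²s⁴)³: (rs²) · r² = s²;   (s²) · s⁴ = e
  (r²s⁴)⁴: e · r² = r²;   (r²) · s⁴ = r²s⁴
  (r²s⁴)⁵: (r²s⁴) · r² = rs⁴;   (rs⁴) · s⁴ = rs²
  (r²s⁴)⁶: (rs²) · r² = s²;   (s²) · s⁴ = e

Answer: e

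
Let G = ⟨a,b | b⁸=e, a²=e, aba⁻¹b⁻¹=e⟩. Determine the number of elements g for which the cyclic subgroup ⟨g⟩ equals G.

⟨g⟩ = G would require ord(g) = |G| = 16, but the maximum element order in G is 8 < 16. So G is not cyclic and no single element generates it: the count is 0.

Answer: 0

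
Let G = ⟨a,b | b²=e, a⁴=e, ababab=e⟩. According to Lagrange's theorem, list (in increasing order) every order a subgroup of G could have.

|G| = 24 = 2³ · 3. By Lagrange's theorem the order of any subgroup divides 24; the divisors of 24 are 1, 2, 3, 4, 6, 8, 12, 24.

Answer: 1, 2, 3, 4, 6, 8, 12, 24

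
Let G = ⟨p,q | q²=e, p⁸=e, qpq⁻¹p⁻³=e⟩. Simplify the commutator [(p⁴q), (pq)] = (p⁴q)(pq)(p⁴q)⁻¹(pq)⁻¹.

[(p⁴q), (pq)] = (p⁴q)·(pq)·(p⁴q)⁻¹·(pq)⁻¹.
  (p⁴q) · (pq) = p⁷
  (p⁷) · (p⁴q) = p³q
  (p³q) · (p⁵q) = p²

Answer: p²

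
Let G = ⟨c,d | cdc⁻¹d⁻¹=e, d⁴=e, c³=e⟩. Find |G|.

Enumerate words in the generators, reducing via the relations: the distinct elements are
  {c, d, e, cd, c², d², d³, cd², cd³, c²d, c²d², c²d³}.
No further products give new elements, so |G| = 12.

Answer: 12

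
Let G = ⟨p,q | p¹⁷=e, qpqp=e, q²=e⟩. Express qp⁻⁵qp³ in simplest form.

Multiply left to right, reducing at each step:
  q · p⁻⁵ = p⁵q
  (p⁵q) · q = p⁵
  (p⁵) · p³ = p⁸

Answer: p⁸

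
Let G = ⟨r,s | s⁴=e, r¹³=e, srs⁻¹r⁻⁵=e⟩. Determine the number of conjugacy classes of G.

The conjugacy classes (representative and size) are:
  [e] (size 1), [r] (size 4), [r²] (size 4), [r⁹] (size 4), [r¹²s] (size 13), [r⁴s²] (size 13), [r¹²s³] (size 13).
Class equation: 1 + 4 + 4 + 4 + 13 + 13 + 13 = 52 = |G|. So G has 7 conjugacy classes.

Answer: 7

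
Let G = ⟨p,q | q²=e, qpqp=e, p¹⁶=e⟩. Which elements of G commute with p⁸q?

⟨p⁸q⟩ ⊆ C_G(p⁸q) since powers of p⁸q commute with p⁸q; so |C_G(p⁸q)| ≥ |⟨p⁸q⟩| = 2.
By orbit–stabilizer, |C_G(p⁸q)| = |G| / |conj. class of p⁸q| = 32 / 8 = 4.
The 4 elements commuting with p⁸q are {e, p⁸, q, p⁸q}.

Answer: {e, p⁸, q, p⁸q}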